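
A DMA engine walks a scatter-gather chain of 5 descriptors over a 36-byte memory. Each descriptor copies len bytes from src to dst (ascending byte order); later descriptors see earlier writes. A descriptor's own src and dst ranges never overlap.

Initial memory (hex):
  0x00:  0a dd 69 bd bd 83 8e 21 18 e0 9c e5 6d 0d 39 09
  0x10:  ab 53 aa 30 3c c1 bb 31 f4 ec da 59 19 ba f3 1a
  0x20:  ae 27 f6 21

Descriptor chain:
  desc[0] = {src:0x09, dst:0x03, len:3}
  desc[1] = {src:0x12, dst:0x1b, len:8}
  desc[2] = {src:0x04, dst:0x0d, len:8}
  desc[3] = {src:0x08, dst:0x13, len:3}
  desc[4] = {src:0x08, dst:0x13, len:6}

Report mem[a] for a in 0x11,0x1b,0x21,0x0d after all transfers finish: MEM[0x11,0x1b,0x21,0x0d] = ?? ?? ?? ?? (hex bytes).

D0: mem[0x03..0x05] <- [e0 9c e5]
D1: mem[0x1b..0x22] <- [aa 30 3c c1 bb 31 f4 ec]
D2: mem[0x0d..0x14] <- [9c e5 8e 21 18 e0 9c e5]
D3: mem[0x13..0x15] <- [18 e0 9c]
D4: mem[0x13..0x18] <- [18 e0 9c e5 6d 9c]
query mem[0x11]=0x18, mem[0x1b]=0xaa, mem[0x21]=0xf4, mem[0x0d]=0x9c

MEM[0x11,0x1b,0x21,0x0d] = 18 aa f4 9c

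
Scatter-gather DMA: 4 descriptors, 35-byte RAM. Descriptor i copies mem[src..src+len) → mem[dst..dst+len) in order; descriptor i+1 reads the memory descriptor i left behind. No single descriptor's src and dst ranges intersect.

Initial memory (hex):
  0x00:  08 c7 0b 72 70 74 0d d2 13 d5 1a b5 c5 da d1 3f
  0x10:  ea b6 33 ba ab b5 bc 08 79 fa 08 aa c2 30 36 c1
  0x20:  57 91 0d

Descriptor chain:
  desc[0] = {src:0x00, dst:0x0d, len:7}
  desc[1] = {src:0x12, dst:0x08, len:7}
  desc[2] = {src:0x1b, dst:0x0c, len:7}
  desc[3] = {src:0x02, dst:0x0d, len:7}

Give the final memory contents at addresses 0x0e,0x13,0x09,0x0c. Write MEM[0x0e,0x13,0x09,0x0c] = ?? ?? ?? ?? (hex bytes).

[0] 0x00->0x0d len=7 : 08 c7 0b 72 70 74 0d
[1] 0x12->0x08 len=7 : 74 0d ab b5 bc 08 79
[2] 0x1b->0x0c len=7 : aa c2 30 36 c1 57 91
[3] 0x02->0x0d len=7 : 0b 72 70 74 0d d2 74
query mem[0x0e]=0x72, mem[0x13]=0x74, mem[0x09]=0x0d, mem[0x0c]=0xaa

MEM[0x0e,0x13,0x09,0x0c] = 72 74 0d aa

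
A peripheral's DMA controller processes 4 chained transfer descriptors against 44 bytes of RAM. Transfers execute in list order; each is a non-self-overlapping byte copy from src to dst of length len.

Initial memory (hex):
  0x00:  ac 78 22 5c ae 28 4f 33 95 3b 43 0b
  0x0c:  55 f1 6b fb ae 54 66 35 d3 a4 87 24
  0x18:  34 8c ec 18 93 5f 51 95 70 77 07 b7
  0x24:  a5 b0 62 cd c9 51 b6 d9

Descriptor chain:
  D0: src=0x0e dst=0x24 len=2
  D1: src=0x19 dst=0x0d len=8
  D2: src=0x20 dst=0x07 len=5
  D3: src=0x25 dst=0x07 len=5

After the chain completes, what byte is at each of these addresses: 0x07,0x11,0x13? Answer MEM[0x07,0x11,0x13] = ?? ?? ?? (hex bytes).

D0: mem[0x24..0x25] <- [6b fb]
D1: mem[0x0d..0x14] <- [8c ec 18 93 5f 51 95 70]
D2: mem[0x07..0x0b] <- [70 77 07 b7 6b]
D3: mem[0x07..0x0b] <- [fb 62 cd c9 51]
query mem[0x07]=0xfb, mem[0x11]=0x5f, mem[0x13]=0x95

MEM[0x07,0x11,0x13] = fb 5f 95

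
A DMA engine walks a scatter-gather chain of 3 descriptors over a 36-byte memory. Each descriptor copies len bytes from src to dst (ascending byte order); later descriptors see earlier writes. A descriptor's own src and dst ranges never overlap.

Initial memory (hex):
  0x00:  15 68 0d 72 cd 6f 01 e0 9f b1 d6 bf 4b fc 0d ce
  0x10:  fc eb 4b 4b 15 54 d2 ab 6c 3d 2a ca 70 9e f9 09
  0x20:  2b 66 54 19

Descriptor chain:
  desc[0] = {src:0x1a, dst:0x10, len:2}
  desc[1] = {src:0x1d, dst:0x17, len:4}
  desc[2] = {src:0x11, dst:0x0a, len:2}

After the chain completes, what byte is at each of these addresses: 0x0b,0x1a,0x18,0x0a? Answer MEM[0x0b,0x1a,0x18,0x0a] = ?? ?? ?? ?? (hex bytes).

#0 dst[0x10+2] := {0x2a,0xca}
#1 dst[0x17+4] := {0x9e,0xf9,0x09,0x2b}
#2 dst[0x0a+2] := {0xca,0x4b}
query mem[0x0b]=0x4b, mem[0x1a]=0x2b, mem[0x18]=0xf9, mem[0x0a]=0xca

MEM[0x0b,0x1a,0x18,0x0a] = 4b 2b f9 ca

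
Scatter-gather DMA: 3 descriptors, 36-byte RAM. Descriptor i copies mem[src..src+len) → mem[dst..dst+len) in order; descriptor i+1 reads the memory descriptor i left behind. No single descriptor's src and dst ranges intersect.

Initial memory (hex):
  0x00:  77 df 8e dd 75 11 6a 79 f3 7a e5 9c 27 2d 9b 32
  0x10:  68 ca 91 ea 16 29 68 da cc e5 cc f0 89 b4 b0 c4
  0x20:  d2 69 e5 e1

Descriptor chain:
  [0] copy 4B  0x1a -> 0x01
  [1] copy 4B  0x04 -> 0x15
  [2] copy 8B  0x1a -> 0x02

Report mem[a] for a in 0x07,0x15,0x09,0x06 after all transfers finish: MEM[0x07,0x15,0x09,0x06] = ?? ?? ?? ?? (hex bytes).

MEM[0x07,0x15,0x09,0x06] = c4 b4 69 b0

#0 dst[0x01+4] := {0xcc,0xf0,0x89,0xb4}
#1 dst[0x15+4] := {0xb4,0x11,0x6a,0x79}
#2 dst[0x02+8] := {0xcc,0xf0,0x89,0xb4,0xb0,0xc4,0xd2,0x69}
query mem[0x07]=0xc4, mem[0x15]=0xb4, mem[0x09]=0x69, mem[0x06]=0xb0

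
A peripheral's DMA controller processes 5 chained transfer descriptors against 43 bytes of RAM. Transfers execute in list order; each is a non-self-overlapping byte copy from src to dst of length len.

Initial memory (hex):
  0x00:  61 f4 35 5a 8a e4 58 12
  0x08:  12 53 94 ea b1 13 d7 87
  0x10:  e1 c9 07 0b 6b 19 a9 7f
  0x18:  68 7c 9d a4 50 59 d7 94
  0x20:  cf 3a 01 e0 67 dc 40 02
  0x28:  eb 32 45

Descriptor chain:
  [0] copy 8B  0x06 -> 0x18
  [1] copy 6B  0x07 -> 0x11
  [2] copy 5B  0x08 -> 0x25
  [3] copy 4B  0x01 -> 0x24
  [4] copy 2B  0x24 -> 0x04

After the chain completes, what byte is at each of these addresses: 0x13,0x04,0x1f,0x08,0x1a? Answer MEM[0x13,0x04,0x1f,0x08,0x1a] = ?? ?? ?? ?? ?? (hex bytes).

  after D0: wrote 8B at 0x18 = 5812125394eab113
  after D1: wrote 6B at 0x11 = 12125394eab1
  after D2: wrote 5B at 0x25 = 125394eab1
  after D3: wrote 4B at 0x24 = f4355a8a
  after D4: wrote 2B at 0x04 = f435
query mem[0x13]=0x53, mem[0x04]=0xf4, mem[0x1f]=0x13, mem[0x08]=0x12, mem[0x1a]=0x12

MEM[0x13,0x04,0x1f,0x08,0x1a] = 53 f4 13 12 12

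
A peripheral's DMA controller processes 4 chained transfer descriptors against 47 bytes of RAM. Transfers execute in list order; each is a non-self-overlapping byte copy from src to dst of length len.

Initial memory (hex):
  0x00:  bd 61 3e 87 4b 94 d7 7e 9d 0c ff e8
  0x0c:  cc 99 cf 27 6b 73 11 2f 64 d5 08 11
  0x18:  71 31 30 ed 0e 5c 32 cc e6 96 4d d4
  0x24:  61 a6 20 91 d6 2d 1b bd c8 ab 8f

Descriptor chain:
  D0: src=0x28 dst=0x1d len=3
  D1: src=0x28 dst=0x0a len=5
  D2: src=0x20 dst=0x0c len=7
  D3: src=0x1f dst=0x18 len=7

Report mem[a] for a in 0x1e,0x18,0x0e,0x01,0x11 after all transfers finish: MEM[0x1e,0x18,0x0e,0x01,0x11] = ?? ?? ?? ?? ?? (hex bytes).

MEM[0x1e,0x18,0x0e,0x01,0x11] = a6 1b 4d 61 a6

D0: mem[0x1d..0x1f] <- [d6 2d 1b]
D1: mem[0x0a..0x0e] <- [d6 2d 1b bd c8]
D2: mem[0x0c..0x12] <- [e6 96 4d d4 61 a6 20]
D3: mem[0x18..0x1e] <- [1b e6 96 4d d4 61 a6]
query mem[0x1e]=0xa6, mem[0x18]=0x1b, mem[0x0e]=0x4d, mem[0x01]=0x61, mem[0x11]=0xa6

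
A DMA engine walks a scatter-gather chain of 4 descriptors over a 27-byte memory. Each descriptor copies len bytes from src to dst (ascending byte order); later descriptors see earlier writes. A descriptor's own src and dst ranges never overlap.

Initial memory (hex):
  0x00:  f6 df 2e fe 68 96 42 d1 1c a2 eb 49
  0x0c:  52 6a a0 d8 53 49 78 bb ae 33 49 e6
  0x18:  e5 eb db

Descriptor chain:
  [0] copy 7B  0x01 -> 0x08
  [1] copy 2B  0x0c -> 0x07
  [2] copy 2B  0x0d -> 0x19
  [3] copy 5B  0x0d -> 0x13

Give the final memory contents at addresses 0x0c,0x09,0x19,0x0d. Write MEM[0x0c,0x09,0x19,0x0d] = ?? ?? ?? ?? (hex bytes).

MEM[0x0c,0x09,0x19,0x0d] = 96 2e 42 42

[0] 0x01->0x08 len=7 : df 2e fe 68 96 42 d1
[1] 0x0c->0x07 len=2 : 96 42
[2] 0x0d->0x19 len=2 : 42 d1
[3] 0x0d->0x13 len=5 : 42 d1 d8 53 49
query mem[0x0c]=0x96, mem[0x09]=0x2e, mem[0x19]=0x42, mem[0x0d]=0x42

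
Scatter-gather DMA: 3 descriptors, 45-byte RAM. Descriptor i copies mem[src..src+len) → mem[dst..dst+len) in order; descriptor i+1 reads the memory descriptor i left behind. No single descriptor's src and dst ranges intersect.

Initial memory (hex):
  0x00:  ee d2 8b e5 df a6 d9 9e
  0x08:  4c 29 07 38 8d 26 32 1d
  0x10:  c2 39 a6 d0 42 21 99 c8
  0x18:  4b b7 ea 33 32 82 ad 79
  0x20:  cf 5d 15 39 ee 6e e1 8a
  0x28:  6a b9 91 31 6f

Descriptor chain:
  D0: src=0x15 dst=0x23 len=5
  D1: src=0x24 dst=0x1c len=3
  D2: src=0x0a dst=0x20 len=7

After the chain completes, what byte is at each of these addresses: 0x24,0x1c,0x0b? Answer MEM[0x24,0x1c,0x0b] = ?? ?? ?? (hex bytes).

[0] 0x15->0x23 len=5 : 21 99 c8 4b b7
[1] 0x24->0x1c len=3 : 99 c8 4b
[2] 0x0a->0x20 len=7 : 07 38 8d 26 32 1d c2
query mem[0x24]=0x32, mem[0x1c]=0x99, mem[0x0b]=0x38

MEM[0x24,0x1c,0x0b] = 32 99 38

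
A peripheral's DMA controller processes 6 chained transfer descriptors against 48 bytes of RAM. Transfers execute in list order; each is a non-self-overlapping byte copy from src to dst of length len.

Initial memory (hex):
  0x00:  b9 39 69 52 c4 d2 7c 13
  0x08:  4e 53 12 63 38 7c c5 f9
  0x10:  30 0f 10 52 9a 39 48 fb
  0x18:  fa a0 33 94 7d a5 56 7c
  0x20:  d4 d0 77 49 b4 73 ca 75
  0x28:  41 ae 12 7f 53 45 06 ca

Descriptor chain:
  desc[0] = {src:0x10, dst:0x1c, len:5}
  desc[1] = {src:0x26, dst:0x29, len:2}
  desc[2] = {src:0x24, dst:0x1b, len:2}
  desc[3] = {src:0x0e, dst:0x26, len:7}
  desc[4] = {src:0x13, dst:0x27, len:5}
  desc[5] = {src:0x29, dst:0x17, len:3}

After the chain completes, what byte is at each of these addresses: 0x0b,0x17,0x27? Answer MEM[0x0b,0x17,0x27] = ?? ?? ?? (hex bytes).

MEM[0x0b,0x17,0x27] = 63 39 52

D0: mem[0x1c..0x20] <- [30 0f 10 52 9a]
D1: mem[0x29..0x2a] <- [ca 75]
D2: mem[0x1b..0x1c] <- [b4 73]
D3: mem[0x26..0x2c] <- [c5 f9 30 0f 10 52 9a]
D4: mem[0x27..0x2b] <- [52 9a 39 48 fb]
D5: mem[0x17..0x19] <- [39 48 fb]
query mem[0x0b]=0x63, mem[0x17]=0x39, mem[0x27]=0x52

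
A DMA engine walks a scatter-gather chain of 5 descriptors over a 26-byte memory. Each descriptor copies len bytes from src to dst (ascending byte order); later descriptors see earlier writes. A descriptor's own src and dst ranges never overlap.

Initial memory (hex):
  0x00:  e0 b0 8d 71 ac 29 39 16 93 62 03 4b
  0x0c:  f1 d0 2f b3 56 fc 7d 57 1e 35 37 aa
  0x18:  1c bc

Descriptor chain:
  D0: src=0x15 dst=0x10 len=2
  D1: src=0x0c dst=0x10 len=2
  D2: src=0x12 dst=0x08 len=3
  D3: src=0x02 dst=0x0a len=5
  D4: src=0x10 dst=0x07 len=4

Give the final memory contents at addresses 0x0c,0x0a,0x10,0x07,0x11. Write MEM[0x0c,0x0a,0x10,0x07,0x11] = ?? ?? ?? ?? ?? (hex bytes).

MEM[0x0c,0x0a,0x10,0x07,0x11] = ac 57 f1 f1 d0

#0 dst[0x10+2] := {0x35,0x37}
#1 dst[0x10+2] := {0xf1,0xd0}
#2 dst[0x08+3] := {0x7d,0x57,0x1e}
#3 dst[0x0a+5] := {0x8d,0x71,0xac,0x29,0x39}
#4 dst[0x07+4] := {0xf1,0xd0,0x7d,0x57}
query mem[0x0c]=0xac, mem[0x0a]=0x57, mem[0x10]=0xf1, mem[0x07]=0xf1, mem[0x11]=0xd0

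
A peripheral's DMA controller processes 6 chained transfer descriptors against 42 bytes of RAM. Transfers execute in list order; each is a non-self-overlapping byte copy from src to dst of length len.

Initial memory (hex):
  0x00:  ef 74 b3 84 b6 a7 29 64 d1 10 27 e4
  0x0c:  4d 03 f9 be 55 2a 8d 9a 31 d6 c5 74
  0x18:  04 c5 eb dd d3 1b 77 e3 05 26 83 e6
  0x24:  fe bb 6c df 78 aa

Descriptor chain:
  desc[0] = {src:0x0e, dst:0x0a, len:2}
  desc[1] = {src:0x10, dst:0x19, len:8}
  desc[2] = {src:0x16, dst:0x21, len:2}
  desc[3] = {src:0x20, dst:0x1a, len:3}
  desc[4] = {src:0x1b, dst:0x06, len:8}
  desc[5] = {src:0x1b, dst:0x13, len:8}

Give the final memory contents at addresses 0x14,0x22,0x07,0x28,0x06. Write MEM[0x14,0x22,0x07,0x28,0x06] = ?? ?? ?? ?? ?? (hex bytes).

MEM[0x14,0x22,0x07,0x28,0x06] = 74 74 74 78 c5

  after D0: wrote 2B at 0x0a = f9be
  after D1: wrote 8B at 0x19 = 552a8d9a31d6c574
  after D2: wrote 2B at 0x21 = c574
  after D3: wrote 3B at 0x1a = 74c574
  after D4: wrote 8B at 0x06 = c57431d6c574c574
  after D5: wrote 8B at 0x13 = c57431d6c574c574
query mem[0x14]=0x74, mem[0x22]=0x74, mem[0x07]=0x74, mem[0x28]=0x78, mem[0x06]=0xc5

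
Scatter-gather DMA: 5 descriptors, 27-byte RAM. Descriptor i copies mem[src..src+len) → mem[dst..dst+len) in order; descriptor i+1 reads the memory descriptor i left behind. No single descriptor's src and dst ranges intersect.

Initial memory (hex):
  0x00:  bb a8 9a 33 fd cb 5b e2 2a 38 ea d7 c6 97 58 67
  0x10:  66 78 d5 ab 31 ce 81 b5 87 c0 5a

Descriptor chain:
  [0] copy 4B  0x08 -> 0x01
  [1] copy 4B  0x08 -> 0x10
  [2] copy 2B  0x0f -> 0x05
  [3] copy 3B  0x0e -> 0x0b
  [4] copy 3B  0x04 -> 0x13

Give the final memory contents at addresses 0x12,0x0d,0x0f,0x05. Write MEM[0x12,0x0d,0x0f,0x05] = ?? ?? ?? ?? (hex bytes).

#0 dst[0x01+4] := {0x2a,0x38,0xea,0xd7}
#1 dst[0x10+4] := {0x2a,0x38,0xea,0xd7}
#2 dst[0x05+2] := {0x67,0x2a}
#3 dst[0x0b+3] := {0x58,0x67,0x2a}
#4 dst[0x13+3] := {0xd7,0x67,0x2a}
query mem[0x12]=0xea, mem[0x0d]=0x2a, mem[0x0f]=0x67, mem[0x05]=0x67

MEM[0x12,0x0d,0x0f,0x05] = ea 2a 67 67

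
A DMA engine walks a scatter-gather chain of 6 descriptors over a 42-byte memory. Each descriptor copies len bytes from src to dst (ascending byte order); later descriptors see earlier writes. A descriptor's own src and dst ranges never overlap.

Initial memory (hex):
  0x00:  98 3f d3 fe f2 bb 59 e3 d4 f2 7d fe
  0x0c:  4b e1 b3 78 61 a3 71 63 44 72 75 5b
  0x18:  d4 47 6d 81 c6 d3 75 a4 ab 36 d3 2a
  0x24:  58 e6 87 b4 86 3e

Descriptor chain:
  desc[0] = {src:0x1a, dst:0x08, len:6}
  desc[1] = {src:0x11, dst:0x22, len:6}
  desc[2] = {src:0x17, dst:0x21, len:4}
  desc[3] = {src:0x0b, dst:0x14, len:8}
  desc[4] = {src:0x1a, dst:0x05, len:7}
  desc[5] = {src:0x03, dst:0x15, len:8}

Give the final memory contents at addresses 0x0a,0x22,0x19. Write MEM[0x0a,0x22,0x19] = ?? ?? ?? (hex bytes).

D0: mem[0x08..0x0d] <- [6d 81 c6 d3 75 a4]
D1: mem[0x22..0x27] <- [a3 71 63 44 72 75]
D2: mem[0x21..0x24] <- [5b d4 47 6d]
D3: mem[0x14..0x1b] <- [d3 75 a4 b3 78 61 a3 71]
D4: mem[0x05..0x0b] <- [a3 71 c6 d3 75 a4 ab]
D5: mem[0x15..0x1c] <- [fe f2 a3 71 c6 d3 75 a4]
query mem[0x0a]=0xa4, mem[0x22]=0xd4, mem[0x19]=0xc6

MEM[0x0a,0x22,0x19] = a4 d4 c6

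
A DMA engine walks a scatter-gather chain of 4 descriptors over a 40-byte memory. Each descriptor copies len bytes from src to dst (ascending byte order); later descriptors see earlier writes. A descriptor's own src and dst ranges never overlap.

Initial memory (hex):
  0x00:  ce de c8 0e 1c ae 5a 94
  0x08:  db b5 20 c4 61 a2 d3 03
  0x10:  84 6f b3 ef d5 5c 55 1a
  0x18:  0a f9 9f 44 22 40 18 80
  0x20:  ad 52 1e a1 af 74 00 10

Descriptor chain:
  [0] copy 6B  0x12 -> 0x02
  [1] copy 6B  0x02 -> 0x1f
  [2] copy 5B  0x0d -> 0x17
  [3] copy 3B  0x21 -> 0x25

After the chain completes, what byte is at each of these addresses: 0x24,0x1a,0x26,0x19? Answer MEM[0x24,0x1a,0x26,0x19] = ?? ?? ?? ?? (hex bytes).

MEM[0x24,0x1a,0x26,0x19] = 1a 84 5c 03

  after D0: wrote 6B at 0x02 = b3efd55c551a
  after D1: wrote 6B at 0x1f = b3efd55c551a
  after D2: wrote 5B at 0x17 = a2d303846f
  after D3: wrote 3B at 0x25 = d55c55
query mem[0x24]=0x1a, mem[0x1a]=0x84, mem[0x26]=0x5c, mem[0x19]=0x03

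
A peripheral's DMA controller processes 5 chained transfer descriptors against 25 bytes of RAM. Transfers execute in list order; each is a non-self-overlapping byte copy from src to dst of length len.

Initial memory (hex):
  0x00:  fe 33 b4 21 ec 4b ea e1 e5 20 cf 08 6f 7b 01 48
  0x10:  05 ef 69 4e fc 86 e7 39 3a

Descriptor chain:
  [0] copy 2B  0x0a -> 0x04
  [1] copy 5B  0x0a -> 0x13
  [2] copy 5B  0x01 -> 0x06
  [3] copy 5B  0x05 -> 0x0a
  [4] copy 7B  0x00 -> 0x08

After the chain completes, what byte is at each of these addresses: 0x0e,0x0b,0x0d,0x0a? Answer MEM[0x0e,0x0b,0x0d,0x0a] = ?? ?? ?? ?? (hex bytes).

  after D0: wrote 2B at 0x04 = cf08
  after D1: wrote 5B at 0x13 = cf086f7b01
  after D2: wrote 5B at 0x06 = 33b421cf08
  after D3: wrote 5B at 0x0a = 0833b421cf
  after D4: wrote 7B at 0x08 = fe33b421cf0833
query mem[0x0e]=0x33, mem[0x0b]=0x21, mem[0x0d]=0x08, mem[0x0a]=0xb4

MEM[0x0e,0x0b,0x0d,0x0a] = 33 21 08 b4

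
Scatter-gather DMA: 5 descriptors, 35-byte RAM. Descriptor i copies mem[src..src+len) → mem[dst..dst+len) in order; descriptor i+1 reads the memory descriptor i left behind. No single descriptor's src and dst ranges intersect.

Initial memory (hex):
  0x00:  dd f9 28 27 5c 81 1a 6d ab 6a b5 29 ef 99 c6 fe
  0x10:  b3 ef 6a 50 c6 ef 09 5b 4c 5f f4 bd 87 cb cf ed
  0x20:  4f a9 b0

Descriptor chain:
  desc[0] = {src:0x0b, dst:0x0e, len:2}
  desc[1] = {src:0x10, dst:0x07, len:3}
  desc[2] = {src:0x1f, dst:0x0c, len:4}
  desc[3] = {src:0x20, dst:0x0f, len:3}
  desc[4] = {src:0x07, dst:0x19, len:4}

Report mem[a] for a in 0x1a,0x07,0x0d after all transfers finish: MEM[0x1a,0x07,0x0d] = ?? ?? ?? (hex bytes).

MEM[0x1a,0x07,0x0d] = ef b3 4f

[0] 0x0b->0x0e len=2 : 29 ef
[1] 0x10->0x07 len=3 : b3 ef 6a
[2] 0x1f->0x0c len=4 : ed 4f a9 b0
[3] 0x20->0x0f len=3 : 4f a9 b0
[4] 0x07->0x19 len=4 : b3 ef 6a b5
query mem[0x1a]=0xef, mem[0x07]=0xb3, mem[0x0d]=0x4f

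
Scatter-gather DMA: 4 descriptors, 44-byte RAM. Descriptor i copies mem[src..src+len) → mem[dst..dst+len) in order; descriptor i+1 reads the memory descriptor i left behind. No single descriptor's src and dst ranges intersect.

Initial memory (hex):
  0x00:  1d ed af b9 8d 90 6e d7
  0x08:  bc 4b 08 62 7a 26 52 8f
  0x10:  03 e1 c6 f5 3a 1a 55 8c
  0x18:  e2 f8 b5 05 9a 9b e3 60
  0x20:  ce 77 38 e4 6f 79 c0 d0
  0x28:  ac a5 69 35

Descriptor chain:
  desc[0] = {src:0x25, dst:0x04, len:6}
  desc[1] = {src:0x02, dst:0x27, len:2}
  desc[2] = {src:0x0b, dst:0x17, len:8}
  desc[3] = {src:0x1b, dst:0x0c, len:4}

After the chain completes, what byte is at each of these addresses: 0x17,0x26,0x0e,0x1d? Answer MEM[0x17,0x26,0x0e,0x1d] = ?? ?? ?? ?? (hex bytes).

  after D0: wrote 6B at 0x04 = 79c0d0aca569
  after D1: wrote 2B at 0x27 = afb9
  after D2: wrote 8B at 0x17 = 627a26528f03e1c6
  after D3: wrote 4B at 0x0c = 8f03e1c6
query mem[0x17]=0x62, mem[0x26]=0xc0, mem[0x0e]=0xe1, mem[0x1d]=0xe1

MEM[0x17,0x26,0x0e,0x1d] = 62 c0 e1 e1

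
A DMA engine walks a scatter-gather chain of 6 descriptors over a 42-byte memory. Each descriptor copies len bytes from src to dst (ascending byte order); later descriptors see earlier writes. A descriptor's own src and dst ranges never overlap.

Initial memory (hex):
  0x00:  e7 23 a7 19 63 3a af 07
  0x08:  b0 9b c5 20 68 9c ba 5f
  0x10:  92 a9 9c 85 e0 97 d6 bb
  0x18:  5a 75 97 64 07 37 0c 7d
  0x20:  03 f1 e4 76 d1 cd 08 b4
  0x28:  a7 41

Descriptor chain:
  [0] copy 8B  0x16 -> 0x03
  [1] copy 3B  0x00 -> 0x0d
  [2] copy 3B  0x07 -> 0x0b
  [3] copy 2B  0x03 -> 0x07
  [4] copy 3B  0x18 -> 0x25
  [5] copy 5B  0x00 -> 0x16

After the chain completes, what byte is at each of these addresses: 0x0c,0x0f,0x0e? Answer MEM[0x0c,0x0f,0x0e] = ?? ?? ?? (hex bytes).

MEM[0x0c,0x0f,0x0e] = 64 a7 23

D0: mem[0x03..0x0a] <- [d6 bb 5a 75 97 64 07 37]
D1: mem[0x0d..0x0f] <- [e7 23 a7]
D2: mem[0x0b..0x0d] <- [97 64 07]
D3: mem[0x07..0x08] <- [d6 bb]
D4: mem[0x25..0x27] <- [5a 75 97]
D5: mem[0x16..0x1a] <- [e7 23 a7 d6 bb]
query mem[0x0c]=0x64, mem[0x0f]=0xa7, mem[0x0e]=0x23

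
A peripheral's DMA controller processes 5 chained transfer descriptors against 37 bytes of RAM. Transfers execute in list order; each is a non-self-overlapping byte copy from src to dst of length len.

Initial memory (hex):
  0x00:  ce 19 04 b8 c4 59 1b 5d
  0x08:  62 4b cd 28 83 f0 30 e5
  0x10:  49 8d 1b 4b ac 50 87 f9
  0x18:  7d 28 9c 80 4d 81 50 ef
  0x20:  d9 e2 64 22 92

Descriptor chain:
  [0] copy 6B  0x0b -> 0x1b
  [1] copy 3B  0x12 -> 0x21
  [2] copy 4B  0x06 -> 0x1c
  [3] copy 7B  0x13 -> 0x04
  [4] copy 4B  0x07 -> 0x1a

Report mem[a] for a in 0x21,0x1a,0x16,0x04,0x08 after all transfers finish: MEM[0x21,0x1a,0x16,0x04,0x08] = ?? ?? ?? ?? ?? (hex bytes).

  after D0: wrote 6B at 0x1b = 2883f030e549
  after D1: wrote 3B at 0x21 = 1b4bac
  after D2: wrote 4B at 0x1c = 1b5d624b
  after D3: wrote 7B at 0x04 = 4bac5087f97d28
  after D4: wrote 4B at 0x1a = 87f97d28
query mem[0x21]=0x1b, mem[0x1a]=0x87, mem[0x16]=0x87, mem[0x04]=0x4b, mem[0x08]=0xf9

MEM[0x21,0x1a,0x16,0x04,0x08] = 1b 87 87 4b f9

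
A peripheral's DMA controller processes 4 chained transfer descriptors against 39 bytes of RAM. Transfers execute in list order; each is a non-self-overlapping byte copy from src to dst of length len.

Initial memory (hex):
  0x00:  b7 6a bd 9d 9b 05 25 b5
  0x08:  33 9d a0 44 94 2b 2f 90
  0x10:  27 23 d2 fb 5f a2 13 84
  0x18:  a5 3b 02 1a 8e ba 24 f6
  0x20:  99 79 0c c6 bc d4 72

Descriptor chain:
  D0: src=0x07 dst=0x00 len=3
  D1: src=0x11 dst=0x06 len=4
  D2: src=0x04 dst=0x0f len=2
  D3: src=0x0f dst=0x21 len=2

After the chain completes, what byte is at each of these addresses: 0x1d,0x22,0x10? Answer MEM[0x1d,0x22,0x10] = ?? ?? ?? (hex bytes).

MEM[0x1d,0x22,0x10] = ba 05 05

  after D0: wrote 3B at 0x00 = b5339d
  after D1: wrote 4B at 0x06 = 23d2fb5f
  after D2: wrote 2B at 0x0f = 9b05
  after D3: wrote 2B at 0x21 = 9b05
query mem[0x1d]=0xba, mem[0x22]=0x05, mem[0x10]=0x05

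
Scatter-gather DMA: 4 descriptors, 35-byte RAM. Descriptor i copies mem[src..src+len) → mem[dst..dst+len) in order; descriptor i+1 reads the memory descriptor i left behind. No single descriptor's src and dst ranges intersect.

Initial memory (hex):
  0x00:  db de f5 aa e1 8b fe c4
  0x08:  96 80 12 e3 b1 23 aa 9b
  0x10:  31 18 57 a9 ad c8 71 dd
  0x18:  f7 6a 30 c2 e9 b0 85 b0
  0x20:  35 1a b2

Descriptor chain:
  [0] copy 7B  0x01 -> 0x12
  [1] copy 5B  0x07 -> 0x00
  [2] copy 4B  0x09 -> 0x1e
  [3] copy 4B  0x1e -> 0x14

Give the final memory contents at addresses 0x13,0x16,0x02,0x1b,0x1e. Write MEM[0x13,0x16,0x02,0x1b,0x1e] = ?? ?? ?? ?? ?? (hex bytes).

D0: mem[0x12..0x18] <- [de f5 aa e1 8b fe c4]
D1: mem[0x00..0x04] <- [c4 96 80 12 e3]
D2: mem[0x1e..0x21] <- [80 12 e3 b1]
D3: mem[0x14..0x17] <- [80 12 e3 b1]
query mem[0x13]=0xf5, mem[0x16]=0xe3, mem[0x02]=0x80, mem[0x1b]=0xc2, mem[0x1e]=0x80

MEM[0x13,0x16,0x02,0x1b,0x1e] = f5 e3 80 c2 80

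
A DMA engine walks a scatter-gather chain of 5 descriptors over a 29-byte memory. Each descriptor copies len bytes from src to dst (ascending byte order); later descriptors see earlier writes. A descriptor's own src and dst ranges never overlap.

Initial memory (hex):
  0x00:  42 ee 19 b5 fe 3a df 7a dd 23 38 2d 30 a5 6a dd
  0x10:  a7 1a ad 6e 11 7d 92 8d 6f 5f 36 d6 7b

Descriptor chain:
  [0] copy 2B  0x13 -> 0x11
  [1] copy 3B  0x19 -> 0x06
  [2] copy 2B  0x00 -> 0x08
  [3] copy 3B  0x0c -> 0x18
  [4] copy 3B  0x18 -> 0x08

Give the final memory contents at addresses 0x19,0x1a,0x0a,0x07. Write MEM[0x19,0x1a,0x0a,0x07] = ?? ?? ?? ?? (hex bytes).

MEM[0x19,0x1a,0x0a,0x07] = a5 6a 6a 36

D0: mem[0x11..0x12] <- [6e 11]
D1: mem[0x06..0x08] <- [5f 36 d6]
D2: mem[0x08..0x09] <- [42 ee]
D3: mem[0x18..0x1a] <- [30 a5 6a]
D4: mem[0x08..0x0a] <- [30 a5 6a]
query mem[0x19]=0xa5, mem[0x1a]=0x6a, mem[0x0a]=0x6a, mem[0x07]=0x36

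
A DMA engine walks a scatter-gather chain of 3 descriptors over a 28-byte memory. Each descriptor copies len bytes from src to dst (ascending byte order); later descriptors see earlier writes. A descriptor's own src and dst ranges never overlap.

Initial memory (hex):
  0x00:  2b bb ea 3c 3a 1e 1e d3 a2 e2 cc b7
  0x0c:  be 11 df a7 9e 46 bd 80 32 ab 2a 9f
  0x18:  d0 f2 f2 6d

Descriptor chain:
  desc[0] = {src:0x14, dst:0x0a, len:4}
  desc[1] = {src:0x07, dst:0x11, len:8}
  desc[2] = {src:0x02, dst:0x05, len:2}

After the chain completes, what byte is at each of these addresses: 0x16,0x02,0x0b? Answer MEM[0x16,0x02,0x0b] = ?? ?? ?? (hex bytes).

MEM[0x16,0x02,0x0b] = 2a ea ab

[0] 0x14->0x0a len=4 : 32 ab 2a 9f
[1] 0x07->0x11 len=8 : d3 a2 e2 32 ab 2a 9f df
[2] 0x02->0x05 len=2 : ea 3c
query mem[0x16]=0x2a, mem[0x02]=0xea, mem[0x0b]=0xab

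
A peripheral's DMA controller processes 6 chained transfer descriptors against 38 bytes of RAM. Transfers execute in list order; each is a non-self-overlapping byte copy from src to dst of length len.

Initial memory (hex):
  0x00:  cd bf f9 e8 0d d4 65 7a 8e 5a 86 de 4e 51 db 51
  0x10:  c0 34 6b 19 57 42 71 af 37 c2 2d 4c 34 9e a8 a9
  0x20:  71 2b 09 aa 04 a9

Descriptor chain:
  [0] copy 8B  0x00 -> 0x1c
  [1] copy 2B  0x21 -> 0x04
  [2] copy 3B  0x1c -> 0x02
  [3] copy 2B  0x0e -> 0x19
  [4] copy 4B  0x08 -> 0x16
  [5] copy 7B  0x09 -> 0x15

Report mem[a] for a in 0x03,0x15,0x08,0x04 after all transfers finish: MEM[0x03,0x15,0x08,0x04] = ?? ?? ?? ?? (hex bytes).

MEM[0x03,0x15,0x08,0x04] = bf 5a 8e f9

  after D0: wrote 8B at 0x1c = cdbff9e80dd4657a
  after D1: wrote 2B at 0x04 = d465
  after D2: wrote 3B at 0x02 = cdbff9
  after D3: wrote 2B at 0x19 = db51
  after D4: wrote 4B at 0x16 = 8e5a86de
  after D5: wrote 7B at 0x15 = 5a86de4e51db51
query mem[0x03]=0xbf, mem[0x15]=0x5a, mem[0x08]=0x8e, mem[0x04]=0xf9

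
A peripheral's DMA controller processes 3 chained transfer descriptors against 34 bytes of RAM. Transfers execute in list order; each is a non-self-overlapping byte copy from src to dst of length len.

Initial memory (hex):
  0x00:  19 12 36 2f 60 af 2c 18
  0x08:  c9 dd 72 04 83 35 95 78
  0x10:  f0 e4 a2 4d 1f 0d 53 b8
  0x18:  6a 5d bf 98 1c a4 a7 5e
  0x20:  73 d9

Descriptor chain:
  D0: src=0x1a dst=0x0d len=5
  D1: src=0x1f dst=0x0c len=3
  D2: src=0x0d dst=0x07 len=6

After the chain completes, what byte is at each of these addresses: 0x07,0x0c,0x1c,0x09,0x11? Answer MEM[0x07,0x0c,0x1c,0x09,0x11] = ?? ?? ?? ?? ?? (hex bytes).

MEM[0x07,0x0c,0x1c,0x09,0x11] = 73 a2 1c 1c a7

#0 dst[0x0d+5] := {0xbf,0x98,0x1c,0xa4,0xa7}
#1 dst[0x0c+3] := {0x5e,0x73,0xd9}
#2 dst[0x07+6] := {0x73,0xd9,0x1c,0xa4,0xa7,0xa2}
query mem[0x07]=0x73, mem[0x0c]=0xa2, mem[0x1c]=0x1c, mem[0x09]=0x1c, mem[0x11]=0xa7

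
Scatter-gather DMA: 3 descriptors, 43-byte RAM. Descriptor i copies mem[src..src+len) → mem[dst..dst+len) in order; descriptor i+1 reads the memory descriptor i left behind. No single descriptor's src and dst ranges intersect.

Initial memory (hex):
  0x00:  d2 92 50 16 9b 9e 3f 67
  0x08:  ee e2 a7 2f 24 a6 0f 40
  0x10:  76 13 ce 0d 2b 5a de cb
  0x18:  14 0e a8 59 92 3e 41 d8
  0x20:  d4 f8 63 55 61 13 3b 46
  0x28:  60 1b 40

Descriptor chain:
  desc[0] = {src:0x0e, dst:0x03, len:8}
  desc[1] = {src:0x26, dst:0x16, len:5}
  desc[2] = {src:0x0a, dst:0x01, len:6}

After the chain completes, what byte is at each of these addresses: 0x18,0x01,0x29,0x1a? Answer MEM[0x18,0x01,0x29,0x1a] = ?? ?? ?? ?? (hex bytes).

[0] 0x0e->0x03 len=8 : 0f 40 76 13 ce 0d 2b 5a
[1] 0x26->0x16 len=5 : 3b 46 60 1b 40
[2] 0x0a->0x01 len=6 : 5a 2f 24 a6 0f 40
query mem[0x18]=0x60, mem[0x01]=0x5a, mem[0x29]=0x1b, mem[0x1a]=0x40

MEM[0x18,0x01,0x29,0x1a] = 60 5a 1b 40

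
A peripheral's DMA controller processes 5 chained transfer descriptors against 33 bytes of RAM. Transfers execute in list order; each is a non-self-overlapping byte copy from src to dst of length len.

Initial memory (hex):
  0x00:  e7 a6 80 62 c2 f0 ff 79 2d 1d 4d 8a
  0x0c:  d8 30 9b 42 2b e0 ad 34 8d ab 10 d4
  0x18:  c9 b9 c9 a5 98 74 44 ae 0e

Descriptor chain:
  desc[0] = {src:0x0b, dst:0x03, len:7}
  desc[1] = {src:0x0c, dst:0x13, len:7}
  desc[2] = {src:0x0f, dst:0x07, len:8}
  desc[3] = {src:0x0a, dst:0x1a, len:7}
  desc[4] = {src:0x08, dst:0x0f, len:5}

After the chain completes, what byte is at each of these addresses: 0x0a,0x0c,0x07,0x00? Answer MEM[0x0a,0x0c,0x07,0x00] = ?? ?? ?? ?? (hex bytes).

D0: mem[0x03..0x09] <- [8a d8 30 9b 42 2b e0]
D1: mem[0x13..0x19] <- [d8 30 9b 42 2b e0 ad]
D2: mem[0x07..0x0e] <- [42 2b e0 ad d8 30 9b 42]
D3: mem[0x1a..0x20] <- [ad d8 30 9b 42 42 2b]
D4: mem[0x0f..0x13] <- [2b e0 ad d8 30]
query mem[0x0a]=0xad, mem[0x0c]=0x30, mem[0x07]=0x42, mem[0x00]=0xe7

MEM[0x0a,0x0c,0x07,0x00] = ad 30 42 e7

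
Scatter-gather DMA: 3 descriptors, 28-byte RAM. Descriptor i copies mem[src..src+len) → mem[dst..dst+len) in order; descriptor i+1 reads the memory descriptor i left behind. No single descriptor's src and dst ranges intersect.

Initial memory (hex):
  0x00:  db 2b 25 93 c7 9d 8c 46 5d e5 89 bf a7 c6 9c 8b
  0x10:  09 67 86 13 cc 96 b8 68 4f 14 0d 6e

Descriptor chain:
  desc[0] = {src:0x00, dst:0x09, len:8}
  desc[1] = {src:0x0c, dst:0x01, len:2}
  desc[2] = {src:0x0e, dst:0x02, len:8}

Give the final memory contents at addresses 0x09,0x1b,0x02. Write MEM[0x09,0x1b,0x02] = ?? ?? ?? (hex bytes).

MEM[0x09,0x1b,0x02] = 96 6e 9d

[0] 0x00->0x09 len=8 : db 2b 25 93 c7 9d 8c 46
[1] 0x0c->0x01 len=2 : 93 c7
[2] 0x0e->0x02 len=8 : 9d 8c 46 67 86 13 cc 96
query mem[0x09]=0x96, mem[0x1b]=0x6e, mem[0x02]=0x9d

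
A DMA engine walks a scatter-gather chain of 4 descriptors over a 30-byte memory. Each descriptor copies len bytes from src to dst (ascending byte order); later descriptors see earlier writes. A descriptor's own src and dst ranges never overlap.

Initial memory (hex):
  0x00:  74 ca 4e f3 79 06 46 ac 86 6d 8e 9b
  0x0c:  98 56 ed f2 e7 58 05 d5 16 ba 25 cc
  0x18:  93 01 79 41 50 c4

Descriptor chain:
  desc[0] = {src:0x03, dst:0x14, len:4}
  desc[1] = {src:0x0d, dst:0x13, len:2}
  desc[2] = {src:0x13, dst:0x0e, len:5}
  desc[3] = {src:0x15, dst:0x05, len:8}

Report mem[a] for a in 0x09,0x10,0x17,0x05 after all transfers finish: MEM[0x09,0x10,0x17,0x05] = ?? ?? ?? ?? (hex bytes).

MEM[0x09,0x10,0x17,0x05] = 01 79 46 79

#0 dst[0x14+4] := {0xf3,0x79,0x06,0x46}
#1 dst[0x13+2] := {0x56,0xed}
#2 dst[0x0e+5] := {0x56,0xed,0x79,0x06,0x46}
#3 dst[0x05+8] := {0x79,0x06,0x46,0x93,0x01,0x79,0x41,0x50}
query mem[0x09]=0x01, mem[0x10]=0x79, mem[0x17]=0x46, mem[0x05]=0x79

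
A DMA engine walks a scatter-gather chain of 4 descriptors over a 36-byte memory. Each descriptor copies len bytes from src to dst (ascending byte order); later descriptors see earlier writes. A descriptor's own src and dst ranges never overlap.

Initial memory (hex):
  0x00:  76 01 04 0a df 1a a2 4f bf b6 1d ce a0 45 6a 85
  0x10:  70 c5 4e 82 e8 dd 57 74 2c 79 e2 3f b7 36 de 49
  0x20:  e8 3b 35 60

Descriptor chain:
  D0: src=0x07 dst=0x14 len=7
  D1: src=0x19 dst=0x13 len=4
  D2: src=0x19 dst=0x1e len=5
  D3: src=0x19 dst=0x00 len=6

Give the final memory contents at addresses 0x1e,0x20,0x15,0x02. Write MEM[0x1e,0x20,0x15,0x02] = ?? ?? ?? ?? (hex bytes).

#0 dst[0x14+7] := {0x4f,0xbf,0xb6,0x1d,0xce,0xa0,0x45}
#1 dst[0x13+4] := {0xa0,0x45,0x3f,0xb7}
#2 dst[0x1e+5] := {0xa0,0x45,0x3f,0xb7,0x36}
#3 dst[0x00+6] := {0xa0,0x45,0x3f,0xb7,0x36,0xa0}
query mem[0x1e]=0xa0, mem[0x20]=0x3f, mem[0x15]=0x3f, mem[0x02]=0x3f

MEM[0x1e,0x20,0x15,0x02] = a0 3f 3f 3f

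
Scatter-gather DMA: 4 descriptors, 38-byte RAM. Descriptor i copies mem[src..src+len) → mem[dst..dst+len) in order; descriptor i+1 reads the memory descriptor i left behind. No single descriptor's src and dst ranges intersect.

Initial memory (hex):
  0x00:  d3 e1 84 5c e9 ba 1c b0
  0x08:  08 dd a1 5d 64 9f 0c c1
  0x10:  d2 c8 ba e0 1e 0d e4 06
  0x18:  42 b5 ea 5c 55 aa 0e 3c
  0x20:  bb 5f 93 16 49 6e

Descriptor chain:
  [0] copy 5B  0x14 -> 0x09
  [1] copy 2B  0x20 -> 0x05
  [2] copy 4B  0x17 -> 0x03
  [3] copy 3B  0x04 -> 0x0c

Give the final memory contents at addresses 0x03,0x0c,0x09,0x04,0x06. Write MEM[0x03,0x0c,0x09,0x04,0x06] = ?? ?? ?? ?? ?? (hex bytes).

[0] 0x14->0x09 len=5 : 1e 0d e4 06 42
[1] 0x20->0x05 len=2 : bb 5f
[2] 0x17->0x03 len=4 : 06 42 b5 ea
[3] 0x04->0x0c len=3 : 42 b5 ea
query mem[0x03]=0x06, mem[0x0c]=0x42, mem[0x09]=0x1e, mem[0x04]=0x42, mem[0x06]=0xea

MEM[0x03,0x0c,0x09,0x04,0x06] = 06 42 1e 42 ea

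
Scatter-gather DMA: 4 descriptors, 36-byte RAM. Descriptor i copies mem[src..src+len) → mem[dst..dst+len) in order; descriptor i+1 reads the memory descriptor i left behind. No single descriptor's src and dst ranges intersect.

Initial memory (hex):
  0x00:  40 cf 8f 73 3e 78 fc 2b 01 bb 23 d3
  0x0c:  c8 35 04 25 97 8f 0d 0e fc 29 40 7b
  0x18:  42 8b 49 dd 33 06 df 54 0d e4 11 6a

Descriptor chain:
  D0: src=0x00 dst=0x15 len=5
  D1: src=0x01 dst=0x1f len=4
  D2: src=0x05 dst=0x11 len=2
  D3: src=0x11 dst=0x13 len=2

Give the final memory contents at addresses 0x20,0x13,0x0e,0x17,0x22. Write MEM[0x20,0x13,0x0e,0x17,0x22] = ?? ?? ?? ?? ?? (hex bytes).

  after D0: wrote 5B at 0x15 = 40cf8f733e
  after D1: wrote 4B at 0x1f = cf8f733e
  after D2: wrote 2B at 0x11 = 78fc
  after D3: wrote 2B at 0x13 = 78fc
query mem[0x20]=0x8f, mem[0x13]=0x78, mem[0x0e]=0x04, mem[0x17]=0x8f, mem[0x22]=0x3e

MEM[0x20,0x13,0x0e,0x17,0x22] = 8f 78 04 8f 3e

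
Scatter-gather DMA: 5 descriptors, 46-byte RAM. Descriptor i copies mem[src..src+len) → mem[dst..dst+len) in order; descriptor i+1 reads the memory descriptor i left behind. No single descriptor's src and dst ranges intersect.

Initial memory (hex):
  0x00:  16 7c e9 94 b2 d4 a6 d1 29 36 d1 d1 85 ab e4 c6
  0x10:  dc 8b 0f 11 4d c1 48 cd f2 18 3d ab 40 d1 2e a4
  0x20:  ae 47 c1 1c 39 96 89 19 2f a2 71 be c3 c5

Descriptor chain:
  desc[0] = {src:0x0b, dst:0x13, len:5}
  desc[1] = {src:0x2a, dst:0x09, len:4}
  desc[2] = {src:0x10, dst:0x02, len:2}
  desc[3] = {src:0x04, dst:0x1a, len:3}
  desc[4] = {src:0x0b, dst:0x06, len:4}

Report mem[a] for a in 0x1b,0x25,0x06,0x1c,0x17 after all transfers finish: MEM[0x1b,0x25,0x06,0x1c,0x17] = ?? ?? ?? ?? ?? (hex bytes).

MEM[0x1b,0x25,0x06,0x1c,0x17] = d4 96 c3 a6 c6

D0: mem[0x13..0x17] <- [d1 85 ab e4 c6]
D1: mem[0x09..0x0c] <- [71 be c3 c5]
D2: mem[0x02..0x03] <- [dc 8b]
D3: mem[0x1a..0x1c] <- [b2 d4 a6]
D4: mem[0x06..0x09] <- [c3 c5 ab e4]
query mem[0x1b]=0xd4, mem[0x25]=0x96, mem[0x06]=0xc3, mem[0x1c]=0xa6, mem[0x17]=0xc6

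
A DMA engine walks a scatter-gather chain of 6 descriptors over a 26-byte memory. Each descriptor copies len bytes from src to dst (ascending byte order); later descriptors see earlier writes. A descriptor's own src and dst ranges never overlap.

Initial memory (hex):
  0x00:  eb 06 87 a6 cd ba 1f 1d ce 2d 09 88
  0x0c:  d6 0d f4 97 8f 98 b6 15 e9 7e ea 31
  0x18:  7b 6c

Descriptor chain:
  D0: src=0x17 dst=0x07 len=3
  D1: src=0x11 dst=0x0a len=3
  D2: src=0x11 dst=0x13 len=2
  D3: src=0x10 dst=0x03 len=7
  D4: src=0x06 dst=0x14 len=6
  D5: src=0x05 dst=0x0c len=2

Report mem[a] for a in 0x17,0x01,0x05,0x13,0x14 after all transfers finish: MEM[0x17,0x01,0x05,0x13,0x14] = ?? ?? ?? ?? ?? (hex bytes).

  after D0: wrote 3B at 0x07 = 317b6c
  after D1: wrote 3B at 0x0a = 98b615
  after D2: wrote 2B at 0x13 = 98b6
  after D3: wrote 7B at 0x03 = 8f98b698b67eea
  after D4: wrote 6B at 0x14 = 98b67eea98b6
  after D5: wrote 2B at 0x0c = b698
query mem[0x17]=0xea, mem[0x01]=0x06, mem[0x05]=0xb6, mem[0x13]=0x98, mem[0x14]=0x98

MEM[0x17,0x01,0x05,0x13,0x14] = ea 06 b6 98 98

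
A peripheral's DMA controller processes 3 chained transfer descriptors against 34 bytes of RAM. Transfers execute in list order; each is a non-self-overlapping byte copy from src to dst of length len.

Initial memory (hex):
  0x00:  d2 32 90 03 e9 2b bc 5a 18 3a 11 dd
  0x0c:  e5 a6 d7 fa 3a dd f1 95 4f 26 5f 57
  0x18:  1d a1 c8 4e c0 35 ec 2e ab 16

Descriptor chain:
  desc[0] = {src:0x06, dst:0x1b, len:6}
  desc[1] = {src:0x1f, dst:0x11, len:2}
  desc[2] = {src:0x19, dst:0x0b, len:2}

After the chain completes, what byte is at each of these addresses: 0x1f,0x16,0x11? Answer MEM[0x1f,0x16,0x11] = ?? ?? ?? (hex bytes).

  after D0: wrote 6B at 0x1b = bc5a183a11dd
  after D1: wrote 2B at 0x11 = 11dd
  after D2: wrote 2B at 0x0b = a1c8
query mem[0x1f]=0x11, mem[0x16]=0x5f, mem[0x11]=0x11

MEM[0x1f,0x16,0x11] = 11 5f 11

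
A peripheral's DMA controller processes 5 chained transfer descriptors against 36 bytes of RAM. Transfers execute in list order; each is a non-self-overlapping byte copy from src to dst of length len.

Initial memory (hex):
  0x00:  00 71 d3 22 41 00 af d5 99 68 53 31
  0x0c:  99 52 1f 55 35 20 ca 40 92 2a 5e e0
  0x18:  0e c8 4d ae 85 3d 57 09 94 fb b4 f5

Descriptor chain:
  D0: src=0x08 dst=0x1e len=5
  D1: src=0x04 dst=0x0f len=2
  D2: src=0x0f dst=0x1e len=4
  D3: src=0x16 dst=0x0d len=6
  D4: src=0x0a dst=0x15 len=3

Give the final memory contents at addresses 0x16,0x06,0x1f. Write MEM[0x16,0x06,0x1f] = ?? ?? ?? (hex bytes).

MEM[0x16,0x06,0x1f] = 31 af 00

D0: mem[0x1e..0x22] <- [99 68 53 31 99]
D1: mem[0x0f..0x10] <- [41 00]
D2: mem[0x1e..0x21] <- [41 00 20 ca]
D3: mem[0x0d..0x12] <- [5e e0 0e c8 4d ae]
D4: mem[0x15..0x17] <- [53 31 99]
query mem[0x16]=0x31, mem[0x06]=0xaf, mem[0x1f]=0x00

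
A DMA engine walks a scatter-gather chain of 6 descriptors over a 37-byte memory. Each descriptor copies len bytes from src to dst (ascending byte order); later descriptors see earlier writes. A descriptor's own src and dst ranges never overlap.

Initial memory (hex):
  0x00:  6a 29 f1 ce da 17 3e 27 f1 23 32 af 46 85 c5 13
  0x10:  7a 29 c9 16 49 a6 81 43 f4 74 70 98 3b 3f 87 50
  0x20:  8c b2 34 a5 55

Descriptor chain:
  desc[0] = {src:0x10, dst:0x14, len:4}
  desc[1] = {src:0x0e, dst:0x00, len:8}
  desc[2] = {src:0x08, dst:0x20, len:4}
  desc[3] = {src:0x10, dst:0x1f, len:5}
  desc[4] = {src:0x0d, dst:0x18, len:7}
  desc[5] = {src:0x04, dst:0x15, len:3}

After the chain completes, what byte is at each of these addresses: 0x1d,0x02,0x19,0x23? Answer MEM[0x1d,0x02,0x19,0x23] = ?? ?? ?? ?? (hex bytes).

MEM[0x1d,0x02,0x19,0x23] = c9 7a c5 7a

  after D0: wrote 4B at 0x14 = 7a29c916
  after D1: wrote 8B at 0x00 = c5137a29c9167a29
  after D2: wrote 4B at 0x20 = f12332af
  after D3: wrote 5B at 0x1f = 7a29c9167a
  after D4: wrote 7B at 0x18 = 85c5137a29c916
  after D5: wrote 3B at 0x15 = c9167a
query mem[0x1d]=0xc9, mem[0x02]=0x7a, mem[0x19]=0xc5, mem[0x23]=0x7a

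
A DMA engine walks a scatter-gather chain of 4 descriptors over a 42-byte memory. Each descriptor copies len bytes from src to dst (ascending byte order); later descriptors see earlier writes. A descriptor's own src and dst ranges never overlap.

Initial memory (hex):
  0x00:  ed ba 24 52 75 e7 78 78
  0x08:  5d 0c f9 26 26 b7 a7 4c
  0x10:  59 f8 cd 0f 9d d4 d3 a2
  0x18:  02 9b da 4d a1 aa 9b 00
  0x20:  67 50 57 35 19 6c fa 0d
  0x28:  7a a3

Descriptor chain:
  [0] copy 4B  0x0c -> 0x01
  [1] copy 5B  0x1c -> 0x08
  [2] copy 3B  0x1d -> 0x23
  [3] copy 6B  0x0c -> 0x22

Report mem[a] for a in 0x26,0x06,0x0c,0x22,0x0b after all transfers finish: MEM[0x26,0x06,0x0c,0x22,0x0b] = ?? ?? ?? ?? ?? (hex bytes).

MEM[0x26,0x06,0x0c,0x22,0x0b] = 59 78 67 67 00

  after D0: wrote 4B at 0x01 = 26b7a74c
  after D1: wrote 5B at 0x08 = a1aa9b0067
  after D2: wrote 3B at 0x23 = aa9b00
  after D3: wrote 6B at 0x22 = 67b7a74c59f8
query mem[0x26]=0x59, mem[0x06]=0x78, mem[0x0c]=0x67, mem[0x22]=0x67, mem[0x0b]=0x00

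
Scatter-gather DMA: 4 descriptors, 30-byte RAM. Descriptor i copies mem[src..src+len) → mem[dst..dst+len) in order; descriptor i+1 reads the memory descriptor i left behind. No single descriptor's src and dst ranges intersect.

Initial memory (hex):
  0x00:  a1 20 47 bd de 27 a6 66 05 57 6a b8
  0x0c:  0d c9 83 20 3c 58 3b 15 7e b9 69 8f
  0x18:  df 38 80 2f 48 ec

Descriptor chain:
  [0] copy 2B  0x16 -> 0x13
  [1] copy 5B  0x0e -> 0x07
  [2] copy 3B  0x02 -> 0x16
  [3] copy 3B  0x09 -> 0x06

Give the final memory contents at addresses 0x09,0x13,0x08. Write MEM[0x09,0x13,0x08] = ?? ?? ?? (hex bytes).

MEM[0x09,0x13,0x08] = 3c 69 3b

  after D0: wrote 2B at 0x13 = 698f
  after D1: wrote 5B at 0x07 = 83203c583b
  after D2: wrote 3B at 0x16 = 47bdde
  after D3: wrote 3B at 0x06 = 3c583b
query mem[0x09]=0x3c, mem[0x13]=0x69, mem[0x08]=0x3b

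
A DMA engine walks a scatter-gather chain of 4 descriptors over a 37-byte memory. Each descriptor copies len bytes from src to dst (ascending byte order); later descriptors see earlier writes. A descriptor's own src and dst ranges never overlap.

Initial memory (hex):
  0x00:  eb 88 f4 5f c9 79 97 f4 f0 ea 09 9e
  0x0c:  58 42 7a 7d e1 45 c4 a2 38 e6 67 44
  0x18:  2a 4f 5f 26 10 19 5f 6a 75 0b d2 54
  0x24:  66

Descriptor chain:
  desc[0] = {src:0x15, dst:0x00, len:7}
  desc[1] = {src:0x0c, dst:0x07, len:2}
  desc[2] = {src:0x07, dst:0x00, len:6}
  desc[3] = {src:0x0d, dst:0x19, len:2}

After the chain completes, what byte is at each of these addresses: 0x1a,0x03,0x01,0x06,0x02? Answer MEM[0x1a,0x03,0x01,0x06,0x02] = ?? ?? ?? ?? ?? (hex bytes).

[0] 0x15->0x00 len=7 : e6 67 44 2a 4f 5f 26
[1] 0x0c->0x07 len=2 : 58 42
[2] 0x07->0x00 len=6 : 58 42 ea 09 9e 58
[3] 0x0d->0x19 len=2 : 42 7a
query mem[0x1a]=0x7a, mem[0x03]=0x09, mem[0x01]=0x42, mem[0x06]=0x26, mem[0x02]=0xea

MEM[0x1a,0x03,0x01,0x06,0x02] = 7a 09 42 26 ea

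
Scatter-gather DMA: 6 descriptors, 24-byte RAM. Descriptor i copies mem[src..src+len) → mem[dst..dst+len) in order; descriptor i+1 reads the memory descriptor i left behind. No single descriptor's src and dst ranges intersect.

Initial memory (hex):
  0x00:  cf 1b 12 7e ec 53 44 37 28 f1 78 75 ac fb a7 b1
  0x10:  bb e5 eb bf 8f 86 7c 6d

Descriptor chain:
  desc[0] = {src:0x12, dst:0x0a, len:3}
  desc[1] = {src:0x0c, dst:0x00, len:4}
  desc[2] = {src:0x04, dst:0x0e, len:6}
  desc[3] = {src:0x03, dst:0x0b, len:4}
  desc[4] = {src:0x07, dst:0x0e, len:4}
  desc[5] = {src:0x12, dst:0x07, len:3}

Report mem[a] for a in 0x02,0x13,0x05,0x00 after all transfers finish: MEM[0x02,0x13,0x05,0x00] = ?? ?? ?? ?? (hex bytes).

MEM[0x02,0x13,0x05,0x00] = a7 f1 53 8f

[0] 0x12->0x0a len=3 : eb bf 8f
[1] 0x0c->0x00 len=4 : 8f fb a7 b1
[2] 0x04->0x0e len=6 : ec 53 44 37 28 f1
[3] 0x03->0x0b len=4 : b1 ec 53 44
[4] 0x07->0x0e len=4 : 37 28 f1 eb
[5] 0x12->0x07 len=3 : 28 f1 8f
query mem[0x02]=0xa7, mem[0x13]=0xf1, mem[0x05]=0x53, mem[0x00]=0x8f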